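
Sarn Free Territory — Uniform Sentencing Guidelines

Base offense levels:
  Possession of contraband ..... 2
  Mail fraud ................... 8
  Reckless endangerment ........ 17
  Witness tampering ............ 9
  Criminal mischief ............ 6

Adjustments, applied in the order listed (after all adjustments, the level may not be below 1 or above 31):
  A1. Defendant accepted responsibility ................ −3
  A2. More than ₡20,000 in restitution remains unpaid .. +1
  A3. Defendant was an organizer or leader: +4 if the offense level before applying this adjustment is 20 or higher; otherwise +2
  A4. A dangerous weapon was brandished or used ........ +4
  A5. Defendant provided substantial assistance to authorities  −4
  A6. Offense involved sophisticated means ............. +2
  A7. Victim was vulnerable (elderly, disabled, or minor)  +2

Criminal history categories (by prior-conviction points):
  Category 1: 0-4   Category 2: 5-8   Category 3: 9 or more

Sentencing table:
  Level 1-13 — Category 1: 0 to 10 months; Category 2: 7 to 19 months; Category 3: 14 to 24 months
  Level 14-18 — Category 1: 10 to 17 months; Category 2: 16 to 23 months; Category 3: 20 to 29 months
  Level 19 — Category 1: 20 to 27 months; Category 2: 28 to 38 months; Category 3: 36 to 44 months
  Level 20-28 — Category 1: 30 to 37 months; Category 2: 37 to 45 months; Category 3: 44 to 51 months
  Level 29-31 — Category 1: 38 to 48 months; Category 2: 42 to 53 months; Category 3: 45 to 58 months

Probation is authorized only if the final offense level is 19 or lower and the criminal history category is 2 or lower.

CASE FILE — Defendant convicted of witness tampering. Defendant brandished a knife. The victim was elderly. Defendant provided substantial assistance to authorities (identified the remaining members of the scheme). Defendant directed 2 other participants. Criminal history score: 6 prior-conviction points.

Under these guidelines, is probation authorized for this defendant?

Yes

Base offense level for witness tampering: 9.
A1 does not apply.
A2 does not apply.
A3 applies (level before this adjustment is 9 < 20, so +2): 9 + 2 = 11.
A4 applies: 11 + 4 = 15.
A5 applies: 15 − 4 = 11.
A7 applies: 11 + 2 = 13.
Final offense level: 13.
Criminal history: 6 prior points → Category 2 (5-8).
Level 13 falls in the 1-13 band.
Grid: Level 1-13 × Category 2 = 7-19 months.
Probation check: level 13 ≤ 19 and category 2 ≤ 2 → eligible.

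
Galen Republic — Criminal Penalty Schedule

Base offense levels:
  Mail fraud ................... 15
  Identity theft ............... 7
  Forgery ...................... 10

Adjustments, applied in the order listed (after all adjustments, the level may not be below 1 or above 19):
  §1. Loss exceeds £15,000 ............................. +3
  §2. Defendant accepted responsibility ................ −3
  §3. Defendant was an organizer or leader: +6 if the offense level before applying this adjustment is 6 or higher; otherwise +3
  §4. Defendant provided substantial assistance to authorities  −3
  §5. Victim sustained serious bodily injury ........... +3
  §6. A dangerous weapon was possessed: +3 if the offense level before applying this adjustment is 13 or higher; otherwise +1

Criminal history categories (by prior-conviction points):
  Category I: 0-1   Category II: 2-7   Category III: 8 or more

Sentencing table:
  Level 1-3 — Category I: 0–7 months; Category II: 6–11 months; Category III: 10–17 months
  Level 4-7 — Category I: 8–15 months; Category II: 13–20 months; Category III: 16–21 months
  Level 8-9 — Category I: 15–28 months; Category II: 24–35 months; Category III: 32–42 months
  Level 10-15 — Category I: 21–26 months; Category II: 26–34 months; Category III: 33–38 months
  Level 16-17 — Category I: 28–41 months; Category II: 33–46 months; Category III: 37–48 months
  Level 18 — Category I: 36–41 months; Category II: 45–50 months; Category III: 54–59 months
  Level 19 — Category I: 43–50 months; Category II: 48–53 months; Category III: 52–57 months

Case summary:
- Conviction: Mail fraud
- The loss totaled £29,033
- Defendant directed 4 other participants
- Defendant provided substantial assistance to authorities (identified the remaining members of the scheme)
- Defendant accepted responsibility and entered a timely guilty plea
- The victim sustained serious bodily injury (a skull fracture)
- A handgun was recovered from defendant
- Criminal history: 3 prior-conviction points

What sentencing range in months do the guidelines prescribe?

48-53 months

Base offense level for mail fraud: 15.
§1 applies: 15 + 3 = 18.
§2 applies: 18 − 3 = 15.
§3 applies (level before this adjustment is 15 ≥ 6, so +6): 15 + 6 = 21.
§4 applies: 21 − 3 = 18.
§5 applies: 18 + 3 = 21.
§6 applies (level before this adjustment is 21 ≥ 13, so +3): 21 + 3 = 24.
Level 24 exceeds the maximum of 19; capped at 19.
Final offense level: 19.
Criminal history: 3 prior points → Category II (2-7).
Level 19 falls in the 19 band.
Grid: Level 19 × Category II = 48-53 months.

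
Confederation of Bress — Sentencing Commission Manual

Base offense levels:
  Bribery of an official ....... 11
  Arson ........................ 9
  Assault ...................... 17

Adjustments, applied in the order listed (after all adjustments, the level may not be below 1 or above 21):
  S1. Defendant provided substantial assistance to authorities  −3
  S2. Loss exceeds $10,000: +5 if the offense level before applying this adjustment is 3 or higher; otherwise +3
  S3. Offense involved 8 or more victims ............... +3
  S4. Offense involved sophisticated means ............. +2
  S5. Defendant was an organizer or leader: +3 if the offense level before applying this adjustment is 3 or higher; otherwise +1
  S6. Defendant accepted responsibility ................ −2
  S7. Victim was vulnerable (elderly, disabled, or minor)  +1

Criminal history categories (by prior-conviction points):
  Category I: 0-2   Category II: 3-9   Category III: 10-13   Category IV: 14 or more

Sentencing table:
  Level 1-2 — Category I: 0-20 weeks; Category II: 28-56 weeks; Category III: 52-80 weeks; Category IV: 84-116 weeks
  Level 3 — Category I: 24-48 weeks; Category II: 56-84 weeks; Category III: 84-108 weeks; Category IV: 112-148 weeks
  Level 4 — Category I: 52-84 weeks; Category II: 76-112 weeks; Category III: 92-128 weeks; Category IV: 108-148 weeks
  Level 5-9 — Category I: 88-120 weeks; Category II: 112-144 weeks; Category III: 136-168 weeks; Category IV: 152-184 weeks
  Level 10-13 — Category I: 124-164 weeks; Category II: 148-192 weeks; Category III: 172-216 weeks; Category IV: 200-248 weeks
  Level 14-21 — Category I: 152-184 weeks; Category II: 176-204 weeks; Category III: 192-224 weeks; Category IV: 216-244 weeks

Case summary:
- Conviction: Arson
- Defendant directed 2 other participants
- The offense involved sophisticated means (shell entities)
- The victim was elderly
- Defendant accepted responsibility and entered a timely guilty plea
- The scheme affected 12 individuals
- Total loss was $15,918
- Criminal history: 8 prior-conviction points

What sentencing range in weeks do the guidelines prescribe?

Base offense level for arson: 9.
S2 applies (level before this adjustment is 9 ≥ 3, so +5): 9 + 5 = 14.
S3 applies: 14 + 3 = 17.
S4 applies: 17 + 2 = 19.
S5 applies (level before this adjustment is 19 ≥ 3, so +3): 19 + 3 = 22.
S6 applies: 22 − 2 = 20.
S7 applies: 20 + 1 = 21.
Final offense level: 21.
Criminal history: 8 prior points → Category II (3-9).
Level 21 falls in the 14-21 band.
Grid: Level 14-21 × Category II = 176-204 weeks.

176-204 weeks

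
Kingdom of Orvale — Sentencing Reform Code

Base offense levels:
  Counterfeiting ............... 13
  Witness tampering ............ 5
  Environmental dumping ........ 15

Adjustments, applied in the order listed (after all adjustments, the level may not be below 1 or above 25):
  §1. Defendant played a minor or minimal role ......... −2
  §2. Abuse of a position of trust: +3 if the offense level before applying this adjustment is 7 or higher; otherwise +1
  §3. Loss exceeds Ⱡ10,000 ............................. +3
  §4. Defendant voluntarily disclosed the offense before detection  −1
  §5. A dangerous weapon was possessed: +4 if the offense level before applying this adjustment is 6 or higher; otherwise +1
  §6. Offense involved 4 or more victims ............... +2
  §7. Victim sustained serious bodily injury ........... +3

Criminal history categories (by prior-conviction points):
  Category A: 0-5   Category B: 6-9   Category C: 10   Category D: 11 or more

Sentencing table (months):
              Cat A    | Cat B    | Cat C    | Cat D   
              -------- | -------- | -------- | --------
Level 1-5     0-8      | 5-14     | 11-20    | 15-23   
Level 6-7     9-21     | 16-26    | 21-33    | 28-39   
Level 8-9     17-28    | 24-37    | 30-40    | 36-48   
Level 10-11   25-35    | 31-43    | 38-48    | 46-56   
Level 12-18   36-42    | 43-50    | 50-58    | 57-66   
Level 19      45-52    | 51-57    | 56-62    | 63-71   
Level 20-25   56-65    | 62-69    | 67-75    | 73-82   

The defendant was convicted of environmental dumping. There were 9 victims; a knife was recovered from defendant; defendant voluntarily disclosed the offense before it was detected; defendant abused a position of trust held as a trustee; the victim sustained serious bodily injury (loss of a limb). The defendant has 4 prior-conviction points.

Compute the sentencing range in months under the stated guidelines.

56-65 months

Base offense level for environmental dumping: 15.
§1 does not apply.
§2 applies (level before this adjustment is 15 ≥ 7, so +3): 15 + 3 = 18.
§3 does not apply.
§4 applies: 18 − 1 = 17.
§5 applies (level before this adjustment is 17 ≥ 6, so +4): 17 + 4 = 21.
§6 applies: 21 + 2 = 23.
§7 applies: 23 + 3 = 26.
Level 26 exceeds the maximum of 25; capped at 25.
Final offense level: 25.
Criminal history: 4 prior points → Category A (0-5).
Level 25 falls in the 20-25 band.
Grid: Level 20-25 × Category A = 56-65 months.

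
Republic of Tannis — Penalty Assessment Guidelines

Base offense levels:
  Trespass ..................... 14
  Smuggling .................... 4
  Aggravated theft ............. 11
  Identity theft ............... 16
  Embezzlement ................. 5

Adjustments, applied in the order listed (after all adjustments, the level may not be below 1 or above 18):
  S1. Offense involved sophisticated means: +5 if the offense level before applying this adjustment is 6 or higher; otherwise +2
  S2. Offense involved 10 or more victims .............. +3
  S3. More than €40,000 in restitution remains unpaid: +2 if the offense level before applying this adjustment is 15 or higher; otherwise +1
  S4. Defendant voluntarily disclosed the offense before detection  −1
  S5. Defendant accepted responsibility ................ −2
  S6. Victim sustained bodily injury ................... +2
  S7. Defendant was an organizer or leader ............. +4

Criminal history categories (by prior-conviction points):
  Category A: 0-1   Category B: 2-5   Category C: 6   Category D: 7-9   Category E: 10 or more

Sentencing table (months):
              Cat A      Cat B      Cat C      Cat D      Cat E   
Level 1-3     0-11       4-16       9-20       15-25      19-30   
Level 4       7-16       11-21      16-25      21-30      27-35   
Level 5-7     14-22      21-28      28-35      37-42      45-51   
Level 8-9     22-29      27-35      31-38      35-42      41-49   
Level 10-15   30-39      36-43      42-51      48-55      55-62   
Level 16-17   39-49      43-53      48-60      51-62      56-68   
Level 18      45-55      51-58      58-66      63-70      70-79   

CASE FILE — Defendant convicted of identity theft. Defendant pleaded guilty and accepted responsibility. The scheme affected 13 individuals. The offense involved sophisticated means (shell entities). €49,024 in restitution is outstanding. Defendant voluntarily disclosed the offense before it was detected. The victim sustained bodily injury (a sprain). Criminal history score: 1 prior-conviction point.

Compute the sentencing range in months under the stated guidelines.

Base offense level for identity theft: 16.
S1 applies (level before this adjustment is 16 ≥ 6, so +5): 16 + 5 = 21.
S2 applies: 21 + 3 = 24.
S3 applies (level before this adjustment is 24 ≥ 15, so +2): 24 + 2 = 26.
S4 applies: 26 − 1 = 25.
S5 applies: 25 − 2 = 23.
S6 applies: 23 + 2 = 25.
S7 does not apply.
Level 25 exceeds the maximum of 18; capped at 18.
Final offense level: 18.
Criminal history: 1 prior point → Category A (0-1).
Level 18 falls in the 18 band.
Grid: Level 18 × Category A = 45-55 months.

45-55 months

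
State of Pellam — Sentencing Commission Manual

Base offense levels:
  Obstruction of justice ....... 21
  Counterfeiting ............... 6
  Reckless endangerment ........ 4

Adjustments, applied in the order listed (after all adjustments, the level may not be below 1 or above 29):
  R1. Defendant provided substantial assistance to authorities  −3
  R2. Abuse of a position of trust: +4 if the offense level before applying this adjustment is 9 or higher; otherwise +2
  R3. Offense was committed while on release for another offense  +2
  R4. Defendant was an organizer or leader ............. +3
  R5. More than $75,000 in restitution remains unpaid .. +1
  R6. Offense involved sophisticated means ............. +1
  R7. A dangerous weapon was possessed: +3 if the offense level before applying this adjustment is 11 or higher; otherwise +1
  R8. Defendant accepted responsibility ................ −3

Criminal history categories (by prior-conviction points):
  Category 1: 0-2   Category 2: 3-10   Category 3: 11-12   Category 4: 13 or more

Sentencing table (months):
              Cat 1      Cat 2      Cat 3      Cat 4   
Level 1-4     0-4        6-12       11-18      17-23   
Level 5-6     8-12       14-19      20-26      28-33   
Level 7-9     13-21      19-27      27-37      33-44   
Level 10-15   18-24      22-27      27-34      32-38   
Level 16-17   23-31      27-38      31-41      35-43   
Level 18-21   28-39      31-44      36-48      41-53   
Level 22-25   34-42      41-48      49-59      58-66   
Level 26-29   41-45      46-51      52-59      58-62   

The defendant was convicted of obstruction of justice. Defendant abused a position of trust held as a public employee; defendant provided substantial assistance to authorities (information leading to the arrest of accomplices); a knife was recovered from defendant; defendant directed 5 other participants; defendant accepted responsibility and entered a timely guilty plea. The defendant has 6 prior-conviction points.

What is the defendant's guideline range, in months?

Base offense level for obstruction of justice: 21.
R1 applies: 21 − 3 = 18.
R2 applies (level before this adjustment is 18 ≥ 9, so +4): 18 + 4 = 22.
R3 does not apply.
R4 applies: 22 + 3 = 25.
R6 does not apply.
R7 applies (level before this adjustment is 25 ≥ 11, so +3): 25 + 3 = 28.
R8 applies: 28 − 3 = 25.
Final offense level: 25.
Criminal history: 6 prior points → Category 2 (3-10).
Level 25 falls in the 22-25 band.
Grid: Level 22-25 × Category 2 = 41-48 months.

41-48 months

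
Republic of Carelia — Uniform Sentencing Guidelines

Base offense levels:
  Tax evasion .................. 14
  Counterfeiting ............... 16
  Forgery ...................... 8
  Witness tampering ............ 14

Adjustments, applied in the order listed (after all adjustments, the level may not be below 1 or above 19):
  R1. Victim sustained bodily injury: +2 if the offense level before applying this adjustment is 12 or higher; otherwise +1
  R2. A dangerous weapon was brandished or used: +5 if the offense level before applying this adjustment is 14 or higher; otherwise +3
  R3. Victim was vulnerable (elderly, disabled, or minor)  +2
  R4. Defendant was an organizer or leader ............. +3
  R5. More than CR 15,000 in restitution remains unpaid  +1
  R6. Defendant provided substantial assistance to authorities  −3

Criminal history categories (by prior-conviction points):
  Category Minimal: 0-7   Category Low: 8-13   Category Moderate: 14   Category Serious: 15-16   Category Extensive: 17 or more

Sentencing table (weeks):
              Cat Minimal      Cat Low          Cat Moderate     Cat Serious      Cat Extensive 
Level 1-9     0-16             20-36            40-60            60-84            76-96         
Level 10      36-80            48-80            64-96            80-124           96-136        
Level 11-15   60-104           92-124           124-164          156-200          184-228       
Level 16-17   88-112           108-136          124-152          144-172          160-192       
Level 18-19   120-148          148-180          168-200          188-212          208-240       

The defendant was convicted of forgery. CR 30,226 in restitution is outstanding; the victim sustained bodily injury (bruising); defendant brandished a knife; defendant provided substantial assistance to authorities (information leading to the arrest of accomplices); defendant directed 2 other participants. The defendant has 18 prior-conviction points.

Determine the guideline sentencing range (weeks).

184-228 weeks

Base offense level for forgery: 8.
R1 applies (level before this adjustment is 8 < 12, so +1): 8 + 1 = 9.
R2 applies (level before this adjustment is 9 < 14, so +3): 9 + 3 = 12.
R4 applies: 12 + 3 = 15.
R5 applies: 15 + 1 = 16.
R6 applies: 16 − 3 = 13.
Final offense level: 13.
Criminal history: 18 prior points → Category Extensive (17+).
Level 13 falls in the 11-15 band.
Grid: Level 11-15 × Category Extensive = 184-228 weeks.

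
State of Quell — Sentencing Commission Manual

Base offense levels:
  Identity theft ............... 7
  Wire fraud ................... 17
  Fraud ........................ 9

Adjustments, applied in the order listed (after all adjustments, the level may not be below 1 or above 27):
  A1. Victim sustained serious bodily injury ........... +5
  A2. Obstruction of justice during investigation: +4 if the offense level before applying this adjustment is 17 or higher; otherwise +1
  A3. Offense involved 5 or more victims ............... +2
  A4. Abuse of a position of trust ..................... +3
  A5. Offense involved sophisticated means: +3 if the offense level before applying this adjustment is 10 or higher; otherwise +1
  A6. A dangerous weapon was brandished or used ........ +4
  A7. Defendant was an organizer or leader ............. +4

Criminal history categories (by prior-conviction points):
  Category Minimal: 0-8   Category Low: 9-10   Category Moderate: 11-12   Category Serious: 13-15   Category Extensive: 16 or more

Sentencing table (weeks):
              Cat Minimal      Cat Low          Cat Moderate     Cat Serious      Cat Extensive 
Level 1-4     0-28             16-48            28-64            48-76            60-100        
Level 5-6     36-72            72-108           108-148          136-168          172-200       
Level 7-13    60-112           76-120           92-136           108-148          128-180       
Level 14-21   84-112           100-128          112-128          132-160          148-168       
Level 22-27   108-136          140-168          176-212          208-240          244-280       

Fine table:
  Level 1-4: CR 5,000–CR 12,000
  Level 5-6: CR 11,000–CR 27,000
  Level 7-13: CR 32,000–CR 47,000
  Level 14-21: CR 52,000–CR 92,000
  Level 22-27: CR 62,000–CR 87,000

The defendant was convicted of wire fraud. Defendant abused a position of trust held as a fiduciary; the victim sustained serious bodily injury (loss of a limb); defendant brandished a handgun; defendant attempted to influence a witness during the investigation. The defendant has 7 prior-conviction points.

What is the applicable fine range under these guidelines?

Base offense level for wire fraud: 17.
A1 applies: 17 + 5 = 22.
A2 applies (level before this adjustment is 22 ≥ 17, so +4): 22 + 4 = 26.
A3 does not apply.
A4 applies: 26 + 3 = 29.
A6 applies: 29 + 4 = 33.
Level 33 exceeds the maximum of 27; capped at 27.
Final offense level: 27.
Level 27 falls in the 22-27 band.
Fine table: Level 22-27 → CR 62,000–CR 87,000.

CR 62,000–CR 87,000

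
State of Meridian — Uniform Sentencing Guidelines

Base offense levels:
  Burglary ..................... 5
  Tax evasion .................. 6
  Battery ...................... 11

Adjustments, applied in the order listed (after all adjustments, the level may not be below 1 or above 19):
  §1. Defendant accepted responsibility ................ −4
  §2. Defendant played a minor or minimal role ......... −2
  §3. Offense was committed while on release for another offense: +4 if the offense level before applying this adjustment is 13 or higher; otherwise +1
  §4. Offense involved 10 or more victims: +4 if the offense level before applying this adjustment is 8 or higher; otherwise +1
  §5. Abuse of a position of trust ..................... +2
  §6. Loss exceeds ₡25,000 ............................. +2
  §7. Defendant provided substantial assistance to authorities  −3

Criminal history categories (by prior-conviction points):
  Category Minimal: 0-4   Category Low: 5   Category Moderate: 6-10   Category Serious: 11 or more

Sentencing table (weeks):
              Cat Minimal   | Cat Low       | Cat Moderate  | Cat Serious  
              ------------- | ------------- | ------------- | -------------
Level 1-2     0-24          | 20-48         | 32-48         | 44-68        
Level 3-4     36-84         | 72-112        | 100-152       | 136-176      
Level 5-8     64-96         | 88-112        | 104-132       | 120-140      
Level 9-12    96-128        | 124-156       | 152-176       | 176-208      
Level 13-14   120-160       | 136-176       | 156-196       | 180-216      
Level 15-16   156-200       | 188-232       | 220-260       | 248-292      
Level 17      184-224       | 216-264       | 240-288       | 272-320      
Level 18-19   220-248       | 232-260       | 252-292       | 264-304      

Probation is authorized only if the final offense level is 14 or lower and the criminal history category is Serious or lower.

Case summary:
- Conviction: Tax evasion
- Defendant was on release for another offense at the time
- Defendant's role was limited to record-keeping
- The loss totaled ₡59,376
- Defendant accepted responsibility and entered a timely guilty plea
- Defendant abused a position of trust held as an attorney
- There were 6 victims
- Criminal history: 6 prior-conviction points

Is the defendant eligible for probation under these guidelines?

Base offense level for tax evasion: 6.
§1 applies: 6 − 4 = 2.
§2 applies: 2 − 2 = 0.
§3 applies (level before this adjustment is 0 < 13, so +1): 0 + 1 = 1.
§4 does not apply.
§5 applies: 1 + 2 = 3.
§6 applies: 3 + 2 = 5.
Final offense level: 5.
Criminal history: 6 prior points → Category Moderate (6-10).
Level 5 falls in the 5-8 band.
Grid: Level 5-8 × Category Moderate = 104-132 weeks.
Probation check: level 5 ≤ 14 and category Moderate ≤ Serious → eligible.

Yes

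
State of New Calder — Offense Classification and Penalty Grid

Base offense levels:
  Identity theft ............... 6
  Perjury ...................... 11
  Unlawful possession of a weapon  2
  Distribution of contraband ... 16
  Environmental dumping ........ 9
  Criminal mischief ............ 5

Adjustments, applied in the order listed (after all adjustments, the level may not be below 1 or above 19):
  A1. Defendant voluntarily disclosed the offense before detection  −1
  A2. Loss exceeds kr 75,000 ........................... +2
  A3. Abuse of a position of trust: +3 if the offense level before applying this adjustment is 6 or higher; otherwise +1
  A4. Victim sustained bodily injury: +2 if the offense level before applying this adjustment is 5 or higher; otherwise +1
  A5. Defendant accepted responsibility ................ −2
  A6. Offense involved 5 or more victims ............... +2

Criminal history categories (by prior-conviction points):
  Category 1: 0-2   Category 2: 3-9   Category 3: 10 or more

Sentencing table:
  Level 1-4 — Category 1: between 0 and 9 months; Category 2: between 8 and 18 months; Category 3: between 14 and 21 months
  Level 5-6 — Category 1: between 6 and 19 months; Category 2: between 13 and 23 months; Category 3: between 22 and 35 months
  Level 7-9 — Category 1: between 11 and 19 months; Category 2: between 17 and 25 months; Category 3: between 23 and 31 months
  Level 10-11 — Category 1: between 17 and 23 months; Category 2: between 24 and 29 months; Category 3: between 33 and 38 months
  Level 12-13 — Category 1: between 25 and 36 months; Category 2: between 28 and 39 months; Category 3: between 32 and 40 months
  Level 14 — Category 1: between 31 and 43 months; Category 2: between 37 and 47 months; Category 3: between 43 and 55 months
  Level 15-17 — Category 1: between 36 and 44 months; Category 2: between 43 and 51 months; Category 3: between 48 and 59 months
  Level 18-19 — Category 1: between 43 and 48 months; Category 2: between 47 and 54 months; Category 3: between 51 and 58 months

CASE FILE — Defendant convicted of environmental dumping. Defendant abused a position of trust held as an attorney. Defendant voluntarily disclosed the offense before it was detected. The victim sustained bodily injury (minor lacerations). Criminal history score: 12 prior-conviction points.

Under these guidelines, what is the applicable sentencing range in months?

32-40 months

Base offense level for environmental dumping: 9.
A1 applies: 9 − 1 = 8.
A2 does not apply.
A3 applies (level before this adjustment is 8 ≥ 6, so +3): 8 + 3 = 11.
A4 applies (level before this adjustment is 11 ≥ 5, so +2): 11 + 2 = 13.
A5 does not apply.
Final offense level: 13.
Criminal history: 12 prior points → Category 3 (10+).
Level 13 falls in the 12-13 band.
Grid: Level 12-13 × Category 3 = 32-40 months.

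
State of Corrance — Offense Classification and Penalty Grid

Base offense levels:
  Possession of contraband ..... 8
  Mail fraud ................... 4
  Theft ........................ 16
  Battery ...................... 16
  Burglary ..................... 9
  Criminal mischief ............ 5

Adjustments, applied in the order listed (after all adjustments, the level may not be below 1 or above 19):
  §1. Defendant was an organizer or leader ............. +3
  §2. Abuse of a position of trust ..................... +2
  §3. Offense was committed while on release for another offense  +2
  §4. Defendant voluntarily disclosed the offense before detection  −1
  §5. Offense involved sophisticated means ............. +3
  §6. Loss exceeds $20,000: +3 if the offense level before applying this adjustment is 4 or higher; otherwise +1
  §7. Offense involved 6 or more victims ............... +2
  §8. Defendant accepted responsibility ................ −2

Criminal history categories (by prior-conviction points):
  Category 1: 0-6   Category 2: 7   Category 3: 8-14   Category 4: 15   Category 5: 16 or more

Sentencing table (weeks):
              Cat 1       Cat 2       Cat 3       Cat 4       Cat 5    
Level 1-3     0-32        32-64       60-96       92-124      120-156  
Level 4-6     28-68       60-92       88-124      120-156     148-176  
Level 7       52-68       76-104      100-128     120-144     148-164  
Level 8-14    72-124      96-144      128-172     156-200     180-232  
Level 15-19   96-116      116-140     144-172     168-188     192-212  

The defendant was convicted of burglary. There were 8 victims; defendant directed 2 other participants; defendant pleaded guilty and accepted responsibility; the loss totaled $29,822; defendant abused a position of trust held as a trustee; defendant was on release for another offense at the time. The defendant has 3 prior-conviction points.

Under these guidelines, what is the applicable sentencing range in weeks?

96-116 weeks

Base offense level for burglary: 9.
§1 applies: 9 + 3 = 12.
§2 applies: 12 + 2 = 14.
§3 applies: 14 + 2 = 16.
§4 does not apply.
§6 applies (level before this adjustment is 16 ≥ 4, so +3): 16 + 3 = 19.
§7 applies: 19 + 2 = 21.
§8 applies: 21 − 2 = 19.
Final offense level: 19.
Criminal history: 3 prior points → Category 1 (0-6).
Level 19 falls in the 15-19 band.
Grid: Level 15-19 × Category 1 = 96-116 weeks.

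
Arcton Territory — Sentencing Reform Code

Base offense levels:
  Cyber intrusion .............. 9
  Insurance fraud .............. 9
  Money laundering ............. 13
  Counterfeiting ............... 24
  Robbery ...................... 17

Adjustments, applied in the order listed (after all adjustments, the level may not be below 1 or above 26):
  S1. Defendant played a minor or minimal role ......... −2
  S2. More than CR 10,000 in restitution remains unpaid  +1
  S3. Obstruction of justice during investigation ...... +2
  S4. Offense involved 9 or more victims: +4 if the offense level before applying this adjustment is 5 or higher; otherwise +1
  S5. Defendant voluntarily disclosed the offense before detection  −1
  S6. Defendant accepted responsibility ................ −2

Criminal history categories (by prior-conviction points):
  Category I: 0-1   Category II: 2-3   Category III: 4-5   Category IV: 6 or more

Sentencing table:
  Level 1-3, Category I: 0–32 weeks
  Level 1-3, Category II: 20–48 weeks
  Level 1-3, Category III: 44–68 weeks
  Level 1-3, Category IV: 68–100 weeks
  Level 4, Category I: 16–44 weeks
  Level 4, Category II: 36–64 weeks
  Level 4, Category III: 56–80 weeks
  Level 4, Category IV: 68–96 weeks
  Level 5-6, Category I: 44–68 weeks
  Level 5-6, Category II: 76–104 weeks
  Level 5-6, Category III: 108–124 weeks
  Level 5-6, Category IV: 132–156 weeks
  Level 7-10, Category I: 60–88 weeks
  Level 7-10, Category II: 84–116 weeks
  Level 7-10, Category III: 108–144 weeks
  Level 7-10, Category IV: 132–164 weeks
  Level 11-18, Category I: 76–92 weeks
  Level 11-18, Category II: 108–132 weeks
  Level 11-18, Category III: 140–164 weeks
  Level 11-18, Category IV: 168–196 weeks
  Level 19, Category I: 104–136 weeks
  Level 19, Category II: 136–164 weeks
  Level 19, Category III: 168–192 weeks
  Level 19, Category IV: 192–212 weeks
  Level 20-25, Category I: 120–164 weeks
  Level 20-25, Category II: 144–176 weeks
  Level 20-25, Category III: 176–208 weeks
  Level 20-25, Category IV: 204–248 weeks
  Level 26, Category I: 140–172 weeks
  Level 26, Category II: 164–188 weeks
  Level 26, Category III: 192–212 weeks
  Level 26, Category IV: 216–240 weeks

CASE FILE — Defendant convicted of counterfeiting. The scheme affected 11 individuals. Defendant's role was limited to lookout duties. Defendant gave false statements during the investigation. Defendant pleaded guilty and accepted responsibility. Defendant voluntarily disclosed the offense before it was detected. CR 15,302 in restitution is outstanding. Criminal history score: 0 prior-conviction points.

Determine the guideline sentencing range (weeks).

140-172 weeks

Base offense level for counterfeiting: 24.
S1 applies: 24 − 2 = 22.
S2 applies: 22 + 1 = 23.
S3 applies: 23 + 2 = 25.
S4 applies (level before this adjustment is 25 ≥ 5, so +4): 25 + 4 = 29.
S5 applies: 29 − 1 = 28.
S6 applies: 28 − 2 = 26.
Final offense level: 26.
Criminal history: 0 prior points → Category I (0-1).
Level 26 falls in the 26 band.
Grid: Level 26 × Category I = 140-172 weeks.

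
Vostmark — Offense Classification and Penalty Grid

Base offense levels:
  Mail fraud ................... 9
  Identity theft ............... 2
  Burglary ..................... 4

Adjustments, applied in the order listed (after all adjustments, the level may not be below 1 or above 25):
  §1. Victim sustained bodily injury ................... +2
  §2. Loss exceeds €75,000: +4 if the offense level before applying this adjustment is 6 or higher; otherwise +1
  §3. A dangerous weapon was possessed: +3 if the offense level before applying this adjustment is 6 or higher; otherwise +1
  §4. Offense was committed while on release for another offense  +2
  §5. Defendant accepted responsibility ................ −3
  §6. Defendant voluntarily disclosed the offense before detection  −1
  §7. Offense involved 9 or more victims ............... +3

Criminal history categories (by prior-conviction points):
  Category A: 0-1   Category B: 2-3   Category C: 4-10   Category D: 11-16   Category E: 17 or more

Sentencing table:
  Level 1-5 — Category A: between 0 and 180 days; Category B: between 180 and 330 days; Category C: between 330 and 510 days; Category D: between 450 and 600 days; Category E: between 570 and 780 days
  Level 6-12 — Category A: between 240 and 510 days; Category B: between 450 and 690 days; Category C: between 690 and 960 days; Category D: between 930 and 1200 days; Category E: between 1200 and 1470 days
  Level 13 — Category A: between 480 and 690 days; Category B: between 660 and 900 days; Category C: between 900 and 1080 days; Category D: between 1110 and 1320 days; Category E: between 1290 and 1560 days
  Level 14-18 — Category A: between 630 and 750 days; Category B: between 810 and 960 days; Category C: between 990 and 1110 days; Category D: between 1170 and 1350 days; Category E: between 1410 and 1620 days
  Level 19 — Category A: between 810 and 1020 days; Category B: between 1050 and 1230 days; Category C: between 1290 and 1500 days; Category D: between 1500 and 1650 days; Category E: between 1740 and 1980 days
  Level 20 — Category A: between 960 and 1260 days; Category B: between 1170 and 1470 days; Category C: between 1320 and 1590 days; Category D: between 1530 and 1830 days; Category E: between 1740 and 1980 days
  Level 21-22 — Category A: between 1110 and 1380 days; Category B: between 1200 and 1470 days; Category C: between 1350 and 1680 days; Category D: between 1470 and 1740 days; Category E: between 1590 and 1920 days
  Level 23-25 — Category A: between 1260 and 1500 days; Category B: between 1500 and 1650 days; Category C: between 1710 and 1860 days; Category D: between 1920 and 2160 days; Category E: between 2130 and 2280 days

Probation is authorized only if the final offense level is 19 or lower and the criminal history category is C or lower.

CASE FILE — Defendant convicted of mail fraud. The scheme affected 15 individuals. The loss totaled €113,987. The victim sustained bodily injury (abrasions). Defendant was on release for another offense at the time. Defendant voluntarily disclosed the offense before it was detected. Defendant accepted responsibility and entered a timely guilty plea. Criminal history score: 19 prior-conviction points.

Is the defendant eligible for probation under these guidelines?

No

Base offense level for mail fraud: 9.
§1 applies: 9 + 2 = 11.
§2 applies (level before this adjustment is 11 ≥ 6, so +4): 11 + 4 = 15.
§3 does not apply.
§4 applies: 15 + 2 = 17.
§5 applies: 17 − 3 = 14.
§6 applies: 14 − 1 = 13.
§7 applies: 13 + 3 = 16.
Final offense level: 16.
Criminal history: 19 prior points → Category E (17+).
Level 16 falls in the 14-18 band.
Grid: Level 14-18 × Category E = 1410-1620 days.
Probation check: level 16 ≤ 19 and category E > C → not eligible.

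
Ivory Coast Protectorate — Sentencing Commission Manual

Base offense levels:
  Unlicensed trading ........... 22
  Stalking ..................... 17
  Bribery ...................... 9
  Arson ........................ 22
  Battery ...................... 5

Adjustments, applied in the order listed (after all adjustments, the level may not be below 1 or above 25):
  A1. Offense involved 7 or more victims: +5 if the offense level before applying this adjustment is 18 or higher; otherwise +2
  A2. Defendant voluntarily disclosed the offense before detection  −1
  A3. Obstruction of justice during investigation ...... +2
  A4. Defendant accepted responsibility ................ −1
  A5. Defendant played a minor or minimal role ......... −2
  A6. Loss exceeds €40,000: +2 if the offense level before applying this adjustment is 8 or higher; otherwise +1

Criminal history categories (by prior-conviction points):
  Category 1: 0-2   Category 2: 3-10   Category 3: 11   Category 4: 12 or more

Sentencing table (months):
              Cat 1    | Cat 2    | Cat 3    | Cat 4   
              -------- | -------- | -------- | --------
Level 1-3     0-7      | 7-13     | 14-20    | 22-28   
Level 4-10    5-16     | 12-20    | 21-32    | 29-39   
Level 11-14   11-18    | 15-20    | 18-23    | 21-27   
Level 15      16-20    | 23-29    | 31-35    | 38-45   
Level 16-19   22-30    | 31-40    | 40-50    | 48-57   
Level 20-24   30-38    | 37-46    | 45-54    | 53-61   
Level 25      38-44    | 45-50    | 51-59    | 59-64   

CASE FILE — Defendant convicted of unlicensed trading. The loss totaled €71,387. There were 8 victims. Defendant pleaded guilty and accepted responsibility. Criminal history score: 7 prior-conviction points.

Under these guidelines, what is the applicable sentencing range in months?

45-50 months

Base offense level for unlicensed trading: 22.
A1 applies (level before this adjustment is 22 ≥ 18, so +5): 22 + 5 = 27.
A3 does not apply.
A4 applies: 27 − 1 = 26.
A6 applies (level before this adjustment is 26 ≥ 8, so +2): 26 + 2 = 28.
Level 28 exceeds the maximum of 25; capped at 25.
Final offense level: 25.
Criminal history: 7 prior points → Category 2 (3-10).
Level 25 falls in the 25 band.
Grid: Level 25 × Category 2 = 45-50 months.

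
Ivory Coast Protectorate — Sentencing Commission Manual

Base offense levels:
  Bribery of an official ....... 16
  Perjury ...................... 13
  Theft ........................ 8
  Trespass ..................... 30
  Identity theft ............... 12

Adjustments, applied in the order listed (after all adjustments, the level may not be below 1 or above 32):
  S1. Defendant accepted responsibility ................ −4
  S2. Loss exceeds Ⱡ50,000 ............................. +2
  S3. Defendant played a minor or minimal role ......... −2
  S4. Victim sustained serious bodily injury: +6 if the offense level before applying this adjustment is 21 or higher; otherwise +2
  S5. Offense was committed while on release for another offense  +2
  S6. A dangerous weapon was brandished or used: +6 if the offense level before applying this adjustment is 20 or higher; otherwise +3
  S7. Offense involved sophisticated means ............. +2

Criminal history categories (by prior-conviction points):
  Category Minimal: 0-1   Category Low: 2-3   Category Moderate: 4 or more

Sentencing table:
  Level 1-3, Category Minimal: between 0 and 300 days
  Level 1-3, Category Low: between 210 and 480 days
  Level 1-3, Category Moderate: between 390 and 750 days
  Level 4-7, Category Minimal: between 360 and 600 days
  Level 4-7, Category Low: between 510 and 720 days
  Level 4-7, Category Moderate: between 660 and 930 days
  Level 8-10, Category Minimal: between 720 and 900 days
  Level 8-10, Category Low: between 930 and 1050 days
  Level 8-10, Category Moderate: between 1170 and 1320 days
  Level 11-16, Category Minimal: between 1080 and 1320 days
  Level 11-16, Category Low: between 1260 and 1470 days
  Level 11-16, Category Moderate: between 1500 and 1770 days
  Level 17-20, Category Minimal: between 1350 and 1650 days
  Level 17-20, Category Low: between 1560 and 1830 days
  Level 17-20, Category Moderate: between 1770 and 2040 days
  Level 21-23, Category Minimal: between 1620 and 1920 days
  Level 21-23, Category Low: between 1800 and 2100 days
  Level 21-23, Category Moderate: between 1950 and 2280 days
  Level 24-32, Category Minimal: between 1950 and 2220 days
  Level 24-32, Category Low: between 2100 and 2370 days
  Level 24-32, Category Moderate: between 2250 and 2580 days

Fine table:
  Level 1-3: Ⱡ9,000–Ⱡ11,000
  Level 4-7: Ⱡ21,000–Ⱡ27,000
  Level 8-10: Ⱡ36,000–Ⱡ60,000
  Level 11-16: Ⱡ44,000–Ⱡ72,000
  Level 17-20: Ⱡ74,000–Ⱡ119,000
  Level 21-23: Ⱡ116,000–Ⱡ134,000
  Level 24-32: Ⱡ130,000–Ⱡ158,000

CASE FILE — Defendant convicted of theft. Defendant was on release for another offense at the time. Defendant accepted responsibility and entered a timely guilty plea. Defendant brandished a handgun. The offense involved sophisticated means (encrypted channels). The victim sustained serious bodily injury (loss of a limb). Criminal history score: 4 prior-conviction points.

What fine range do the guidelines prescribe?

Ⱡ44,000–Ⱡ72,000

Base offense level for theft: 8.
S1 applies: 8 − 4 = 4.
S4 applies (level before this adjustment is 4 < 21, so +2): 4 + 2 = 6.
S5 applies: 6 + 2 = 8.
S6 applies (level before this adjustment is 8 < 20, so +3): 8 + 3 = 11.
S7 applies: 11 + 2 = 13.
Final offense level: 13.
Level 13 falls in the 11-16 band.
Fine table: Level 11-16 → Ⱡ44,000–Ⱡ72,000.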